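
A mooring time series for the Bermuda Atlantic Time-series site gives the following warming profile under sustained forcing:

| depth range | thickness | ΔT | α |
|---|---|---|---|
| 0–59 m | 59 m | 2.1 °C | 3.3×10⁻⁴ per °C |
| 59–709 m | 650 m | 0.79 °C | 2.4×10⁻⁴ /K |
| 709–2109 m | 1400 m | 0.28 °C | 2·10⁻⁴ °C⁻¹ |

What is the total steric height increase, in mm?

240 mm

3.3×10⁻⁴ × 59 × 2.1 = 0.040887 m
Layer 2: 650 × 0.79 × 2.4×10⁻⁴ = 0.12324 m
0.28 × 2×10⁻⁴ × 1400 = 0.07840 m
Δh = 0.040887 + 0.12324 + 0.07840 = 0.242527 m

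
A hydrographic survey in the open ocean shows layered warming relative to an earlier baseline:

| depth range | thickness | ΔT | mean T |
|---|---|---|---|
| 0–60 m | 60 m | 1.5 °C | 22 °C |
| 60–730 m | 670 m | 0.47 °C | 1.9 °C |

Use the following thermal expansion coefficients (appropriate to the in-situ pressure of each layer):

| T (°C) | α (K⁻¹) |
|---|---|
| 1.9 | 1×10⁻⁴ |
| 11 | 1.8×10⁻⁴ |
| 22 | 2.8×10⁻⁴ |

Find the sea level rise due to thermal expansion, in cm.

Layer 1 at 22 °C → α = 2.8×10⁻⁴ K⁻¹
Layer 2 at 1.9 °C → α = 1×10⁻⁴ K⁻¹
1.5 × 60 × 2.8×10⁻⁴ = 0.02520 m
60–730 m: 0.47 × 1×10⁻⁴ × 670 = 0.03149 m
Δh = 0.02520 + 0.03149 = 0.05669 m ≈ 5.67 cm

about 5.67 cm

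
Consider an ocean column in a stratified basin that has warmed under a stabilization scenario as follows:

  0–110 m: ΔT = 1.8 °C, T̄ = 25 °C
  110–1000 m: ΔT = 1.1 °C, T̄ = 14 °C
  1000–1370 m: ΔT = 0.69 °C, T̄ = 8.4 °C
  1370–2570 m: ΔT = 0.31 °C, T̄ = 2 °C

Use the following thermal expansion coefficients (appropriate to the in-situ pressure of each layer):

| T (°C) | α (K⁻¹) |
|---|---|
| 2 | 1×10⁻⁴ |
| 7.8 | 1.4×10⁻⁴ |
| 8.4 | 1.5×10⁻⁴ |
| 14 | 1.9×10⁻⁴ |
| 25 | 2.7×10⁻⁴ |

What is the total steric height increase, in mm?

310 mm of thermosteric rise

Layer 1 at 25 °C → α = 2.7×10⁻⁴ K⁻¹
Layer 2 at 14 °C → α = 1.9×10⁻⁴ K⁻¹
Layer 3 at 8.4 °C → α = 1.5×10⁻⁴ K⁻¹
Layer 4 at 2 °C → α = 1×10⁻⁴ K⁻¹
Layer 1: 2.7×10⁻⁴ × 1.8 × 110 = 0.05346 m
1.1 × 890 × 1.9×10⁻⁴ = 0.18601 m
1000–1370 m: 370 × 1.5×10⁻⁴ × 0.69 = 0.038295 m
1370–2570 m: 1200 × 0.31 × 1×10⁻⁴ = 0.03720 m
Δh = 0.05346 + 0.18601 + 0.038295 + 0.03720 = 0.314965 m ≈ 310 mm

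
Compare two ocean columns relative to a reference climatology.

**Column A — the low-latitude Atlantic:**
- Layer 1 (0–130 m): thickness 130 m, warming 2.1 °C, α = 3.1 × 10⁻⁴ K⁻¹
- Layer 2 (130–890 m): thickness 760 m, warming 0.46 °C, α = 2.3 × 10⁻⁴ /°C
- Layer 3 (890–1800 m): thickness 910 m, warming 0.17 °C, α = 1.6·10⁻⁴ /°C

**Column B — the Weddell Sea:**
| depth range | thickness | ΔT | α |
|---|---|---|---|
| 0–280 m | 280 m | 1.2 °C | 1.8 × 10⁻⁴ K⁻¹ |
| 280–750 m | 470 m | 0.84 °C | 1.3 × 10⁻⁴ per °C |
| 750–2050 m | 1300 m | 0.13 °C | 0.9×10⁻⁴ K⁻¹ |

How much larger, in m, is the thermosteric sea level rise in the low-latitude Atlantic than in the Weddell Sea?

0.063 m

A 0–130 m: 3.1×10⁻⁴ × 2.1 × 130 = 0.08463 m
A Layer 2: 760 × 0.46 × 2.3×10⁻⁴ = 0.080408 m
A Layer 3: 0.17 × 910 × 1.6×10⁻⁴ = 0.024752 m
A total: 0.18979 m
B Layer 1: 1.8×10⁻⁴ × 1.2 × 280 = 0.06048 m
B 470 × 1.3×10⁻⁴ × 0.84 = 0.051324 m
B 1300 × 0.9×10⁻⁴ × 0.13 = 0.01521 m
B total: 0.127014 m
Difference: 0.18979 − 0.127014 = 0.062776 m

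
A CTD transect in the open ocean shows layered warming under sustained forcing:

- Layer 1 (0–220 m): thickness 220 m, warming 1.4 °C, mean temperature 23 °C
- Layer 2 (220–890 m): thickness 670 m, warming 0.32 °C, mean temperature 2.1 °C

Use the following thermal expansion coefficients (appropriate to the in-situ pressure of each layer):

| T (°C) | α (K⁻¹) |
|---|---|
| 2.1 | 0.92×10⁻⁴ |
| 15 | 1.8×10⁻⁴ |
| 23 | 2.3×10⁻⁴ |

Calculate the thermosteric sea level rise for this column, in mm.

Δh = 91 mm

Layer 1 at 23 °C → α = 2.3×10⁻⁴ K⁻¹
Layer 2 at 2.1 °C → α = 0.92×10⁻⁴ K⁻¹
Layer 1: 1.4 × 2.3×10⁻⁴ × 220 = 0.07084 m
220–890 m: 0.92×10⁻⁴ × 670 × 0.32 = 0.0197248 m
Δh = 0.07084 + 0.0197248 = 0.0905648 m ≈ 91 mm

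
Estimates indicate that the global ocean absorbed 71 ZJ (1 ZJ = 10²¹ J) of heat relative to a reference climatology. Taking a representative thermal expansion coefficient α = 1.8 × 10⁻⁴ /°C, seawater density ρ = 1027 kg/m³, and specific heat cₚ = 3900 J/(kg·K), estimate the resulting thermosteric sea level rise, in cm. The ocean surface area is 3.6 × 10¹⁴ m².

0.886 cm of thermosteric rise

Per unit area: Q = 71×10²¹ / (3.6×10¹⁴) ≈ 1.972×10⁸ J/m²
Δh = αQ/(ρcₚ) = 1.8×10⁻⁴ × 1.972×10⁸ / (1027 × 3900) ≈ 0.0088623 m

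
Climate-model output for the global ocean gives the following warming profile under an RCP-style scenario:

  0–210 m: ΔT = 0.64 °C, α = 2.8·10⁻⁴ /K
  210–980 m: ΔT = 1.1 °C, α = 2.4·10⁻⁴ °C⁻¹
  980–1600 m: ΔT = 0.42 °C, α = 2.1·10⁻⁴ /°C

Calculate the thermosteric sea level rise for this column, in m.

Layer 1: 0.64 × 210 × 2.8×10⁻⁴ = 0.037632 m
770 × 2.4×10⁻⁴ × 1.1 = 0.20328 m
Layer 3: 2.1×10⁻⁴ × 0.42 × 620 = 0.054684 m
Δh = 0.037632 + 0.20328 + 0.054684 = 0.295596 m

about 0.30 m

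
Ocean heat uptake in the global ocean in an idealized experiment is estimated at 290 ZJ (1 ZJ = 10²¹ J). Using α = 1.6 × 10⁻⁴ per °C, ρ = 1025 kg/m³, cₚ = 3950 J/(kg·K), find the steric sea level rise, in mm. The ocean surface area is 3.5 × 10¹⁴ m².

Per unit area: Q = 290×10²¹ / (3.5×10¹⁴) ≈ 8.286×10⁸ J/m²
Δh = αQ/(ρcₚ) = 1.6×10⁻⁴ × 8.286×10⁸ / (1025 × 3950) ≈ 0.032745 m

Δh ≈ 32.7 mm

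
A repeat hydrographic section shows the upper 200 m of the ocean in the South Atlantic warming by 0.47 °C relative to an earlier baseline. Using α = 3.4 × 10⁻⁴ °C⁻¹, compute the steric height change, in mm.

Δh = αΔT·H = 3.4×10⁻⁴ × 0.47 × 200 = 0.03196 m

about 32.0 mm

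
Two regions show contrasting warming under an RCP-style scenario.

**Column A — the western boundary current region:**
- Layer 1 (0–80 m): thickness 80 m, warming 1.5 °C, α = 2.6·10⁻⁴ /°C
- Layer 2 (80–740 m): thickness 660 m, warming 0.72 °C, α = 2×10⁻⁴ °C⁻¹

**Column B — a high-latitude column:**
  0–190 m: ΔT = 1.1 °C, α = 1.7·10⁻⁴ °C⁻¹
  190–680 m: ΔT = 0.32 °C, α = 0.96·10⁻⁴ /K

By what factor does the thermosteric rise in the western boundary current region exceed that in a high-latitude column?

a factor of 2.5

A Layer 1: 80 × 2.6×10⁻⁴ × 1.5 = 0.03120 m
A 2×10⁻⁴ × 0.72 × 660 = 0.09504 m
A total: 0.12624 m
B 0–190 m: 1.1 × 1.7×10⁻⁴ × 190 = 0.03553 m
B Layer 2: 0.96×10⁻⁴ × 0.32 × 490 = 0.0150528 m
B total: 0.0505828 m
Ratio: 0.12624 / 0.0505828 ≈ 2.496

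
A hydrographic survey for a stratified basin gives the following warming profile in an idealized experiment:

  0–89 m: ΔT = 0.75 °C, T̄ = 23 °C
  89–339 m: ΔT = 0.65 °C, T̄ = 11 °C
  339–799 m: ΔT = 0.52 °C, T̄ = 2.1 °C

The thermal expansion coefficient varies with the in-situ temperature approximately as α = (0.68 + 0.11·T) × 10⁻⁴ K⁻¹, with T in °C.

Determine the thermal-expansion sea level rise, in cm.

Layer 1: α = (0.68 + 0.11×23)×10⁻⁴ = 3.21×10⁻⁴ K⁻¹
Layer 2: α = (0.68 + 0.11×11)×10⁻⁴ = 1.89×10⁻⁴ K⁻¹
Layer 3: α = (0.68 + 0.11×2.1)×10⁻⁴ = 0.911×10⁻⁴ K⁻¹
Layer 1: 89 × 0.75 × 3.21×10⁻⁴ = 0.02142675 m
250 × 0.65 × 1.89×10⁻⁴ = 0.0307125 m
460 × 0.911×10⁻⁴ × 0.52 = 0.02179112 m
Δh = 0.02142675 + 0.0307125 + 0.02179112 = 0.07393037 m

7.39 cm of thermosteric rise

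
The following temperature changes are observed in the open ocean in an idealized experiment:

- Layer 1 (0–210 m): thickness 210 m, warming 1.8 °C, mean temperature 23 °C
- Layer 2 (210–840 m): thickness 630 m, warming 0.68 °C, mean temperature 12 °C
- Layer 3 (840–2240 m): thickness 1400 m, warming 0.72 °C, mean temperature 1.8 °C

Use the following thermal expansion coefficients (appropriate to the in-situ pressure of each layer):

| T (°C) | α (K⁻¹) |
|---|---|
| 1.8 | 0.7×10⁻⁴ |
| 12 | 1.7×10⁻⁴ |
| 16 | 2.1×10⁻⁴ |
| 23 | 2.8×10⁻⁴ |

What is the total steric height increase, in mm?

about 249 mm

Layer 1 at 23 °C → α = 2.8×10⁻⁴ K⁻¹
Layer 2 at 12 °C → α = 1.7×10⁻⁴ K⁻¹
Layer 3 at 1.8 °C → α = 0.7×10⁻⁴ K⁻¹
1.8 × 210 × 2.8×10⁻⁴ = 0.10584 m
210–840 m: 630 × 1.7×10⁻⁴ × 0.68 = 0.072828 m
1400 × 0.72 × 0.7×10⁻⁴ = 0.07056 m
Δh = 0.10584 + 0.072828 + 0.07056 = 0.249228 m ≈ 249 mm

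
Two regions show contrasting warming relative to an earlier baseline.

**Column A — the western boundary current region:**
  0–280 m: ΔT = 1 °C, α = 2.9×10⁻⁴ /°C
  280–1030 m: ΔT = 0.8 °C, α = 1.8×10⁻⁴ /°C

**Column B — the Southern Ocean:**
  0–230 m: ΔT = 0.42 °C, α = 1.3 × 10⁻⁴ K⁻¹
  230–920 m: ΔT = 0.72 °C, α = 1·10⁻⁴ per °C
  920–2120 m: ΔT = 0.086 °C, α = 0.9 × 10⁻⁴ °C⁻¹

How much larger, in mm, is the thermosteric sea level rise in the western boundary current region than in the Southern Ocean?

A 0–280 m: 2.9×10⁻⁴ × 280 × 1 = 0.08120 m
A Layer 2: 0.8 × 1.8×10⁻⁴ × 750 = 0.10800 m
A total: 0.18920 m
B Layer 1: 230 × 0.42 × 1.3×10⁻⁴ = 0.012558 m
B 230–920 m: 1×10⁻⁴ × 0.72 × 690 = 0.04968 m
B 0.086 × 0.9×10⁻⁴ × 1200 = 0.009288 m
B total: 0.071526 m
Difference: 0.18920 − 0.071526 = 0.117674 m

120 mm larger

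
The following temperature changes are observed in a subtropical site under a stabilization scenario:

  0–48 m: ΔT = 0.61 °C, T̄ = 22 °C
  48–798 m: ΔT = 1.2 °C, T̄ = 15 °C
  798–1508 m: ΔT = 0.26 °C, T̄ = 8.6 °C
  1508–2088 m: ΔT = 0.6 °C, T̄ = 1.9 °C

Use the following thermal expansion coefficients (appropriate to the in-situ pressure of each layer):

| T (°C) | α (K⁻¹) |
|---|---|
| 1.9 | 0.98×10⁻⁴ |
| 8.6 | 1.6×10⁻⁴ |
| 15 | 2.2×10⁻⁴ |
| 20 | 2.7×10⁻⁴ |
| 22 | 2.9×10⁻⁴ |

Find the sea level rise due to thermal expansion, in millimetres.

270 mm of thermosteric rise

Layer 1 at 22 °C → α = 2.9×10⁻⁴ K⁻¹
Layer 2 at 15 °C → α = 2.2×10⁻⁴ K⁻¹
Layer 3 at 8.6 °C → α = 1.6×10⁻⁴ K⁻¹
Layer 4 at 1.9 °C → α = 0.98×10⁻⁴ K⁻¹
2.9×10⁻⁴ × 48 × 0.61 = 0.0084912 m
48–798 m: 2.2×10⁻⁴ × 750 × 1.2 = 0.19800 m
0.26 × 1.6×10⁻⁴ × 710 = 0.029536 m
0.98×10⁻⁴ × 0.6 × 580 = 0.034104 m
Δh = 0.0084912 + 0.19800 + 0.029536 + 0.034104 = 0.2701312 m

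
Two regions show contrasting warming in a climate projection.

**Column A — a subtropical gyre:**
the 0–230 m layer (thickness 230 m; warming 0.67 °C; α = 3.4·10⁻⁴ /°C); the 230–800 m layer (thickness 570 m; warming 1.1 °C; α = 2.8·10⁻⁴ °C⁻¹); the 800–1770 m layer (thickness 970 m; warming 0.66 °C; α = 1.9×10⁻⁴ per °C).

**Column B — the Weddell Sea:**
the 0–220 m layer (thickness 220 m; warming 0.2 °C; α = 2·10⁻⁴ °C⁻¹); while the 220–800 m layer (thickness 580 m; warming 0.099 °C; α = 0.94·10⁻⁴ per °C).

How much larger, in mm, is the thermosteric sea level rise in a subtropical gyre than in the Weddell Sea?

A 0.67 × 230 × 3.4×10⁻⁴ = 0.052394 m
A 230–800 m: 1.1 × 2.8×10⁻⁴ × 570 = 0.17556 m
A 800–1770 m: 970 × 0.66 × 1.9×10⁻⁴ = 0.121638 m
A total: 0.349592 m
B Layer 1: 220 × 2×10⁻⁴ × 0.2 = 0.00880 m
B Layer 2: 0.94×10⁻⁴ × 580 × 0.099 = 0.00539748 m
B total: 0.01419748 m
Difference: 0.349592 − 0.01419748 = 0.33539452 m

340 mm larger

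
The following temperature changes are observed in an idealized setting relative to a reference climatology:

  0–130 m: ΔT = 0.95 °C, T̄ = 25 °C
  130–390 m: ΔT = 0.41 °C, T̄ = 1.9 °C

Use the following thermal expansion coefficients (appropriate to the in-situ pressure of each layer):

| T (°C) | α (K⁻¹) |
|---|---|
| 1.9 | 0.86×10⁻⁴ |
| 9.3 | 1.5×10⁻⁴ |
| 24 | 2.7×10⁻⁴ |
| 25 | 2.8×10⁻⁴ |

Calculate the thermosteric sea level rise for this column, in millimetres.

Layer 1 at 25 °C → α = 2.8×10⁻⁴ K⁻¹
Layer 2 at 1.9 °C → α = 0.86×10⁻⁴ K⁻¹
0–130 m: 0.95 × 2.8×10⁻⁴ × 130 = 0.03458 m
130–390 m: 0.41 × 260 × 0.86×10⁻⁴ = 0.0091676 m
Δh = 0.03458 + 0.0091676 = 0.0437476 m

Δh = 43.7 mm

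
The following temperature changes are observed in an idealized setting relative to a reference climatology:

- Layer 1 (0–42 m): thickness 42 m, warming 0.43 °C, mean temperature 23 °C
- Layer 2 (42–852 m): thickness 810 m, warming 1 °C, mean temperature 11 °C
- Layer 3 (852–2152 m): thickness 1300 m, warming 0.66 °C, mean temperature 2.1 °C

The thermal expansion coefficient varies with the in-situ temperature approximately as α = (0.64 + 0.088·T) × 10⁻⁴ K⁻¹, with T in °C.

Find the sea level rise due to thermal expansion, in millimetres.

206 mm

Layer 1: α = (0.64 + 0.088×23)×10⁻⁴ = 2.664×10⁻⁴ K⁻¹
Layer 2: α = (0.64 + 0.088×11)×10⁻⁴ = 1.608×10⁻⁴ K⁻¹
Layer 3: α = (0.64 + 0.088×2.1)×10⁻⁴ = 0.8248×10⁻⁴ K⁻¹
Layer 1: 42 × 0.43 × 2.664×10⁻⁴ = 0.004811184 m
1.608×10⁻⁴ × 810 × 1 = 0.130248 m
852–2152 m: 0.8248×10⁻⁴ × 1300 × 0.66 = 0.07076784 m
Δh = 0.004811184 + 0.130248 + 0.07076784 = 0.205827024 m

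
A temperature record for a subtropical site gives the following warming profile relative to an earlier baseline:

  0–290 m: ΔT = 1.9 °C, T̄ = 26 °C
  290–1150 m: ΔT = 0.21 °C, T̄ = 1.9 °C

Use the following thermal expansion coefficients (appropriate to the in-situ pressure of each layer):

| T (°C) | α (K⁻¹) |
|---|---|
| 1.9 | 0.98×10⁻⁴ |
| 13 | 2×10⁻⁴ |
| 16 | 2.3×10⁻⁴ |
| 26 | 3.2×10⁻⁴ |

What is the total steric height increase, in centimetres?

Layer 1 at 26 °C → α = 3.2×10⁻⁴ K⁻¹
Layer 2 at 1.9 °C → α = 0.98×10⁻⁴ K⁻¹
290 × 3.2×10⁻⁴ × 1.9 = 0.17632 m
Layer 2: 860 × 0.21 × 0.98×10⁻⁴ = 0.0176988 m
Δh = 0.17632 + 0.0176988 = 0.1940188 m ≈ 19 cm

about 19 cm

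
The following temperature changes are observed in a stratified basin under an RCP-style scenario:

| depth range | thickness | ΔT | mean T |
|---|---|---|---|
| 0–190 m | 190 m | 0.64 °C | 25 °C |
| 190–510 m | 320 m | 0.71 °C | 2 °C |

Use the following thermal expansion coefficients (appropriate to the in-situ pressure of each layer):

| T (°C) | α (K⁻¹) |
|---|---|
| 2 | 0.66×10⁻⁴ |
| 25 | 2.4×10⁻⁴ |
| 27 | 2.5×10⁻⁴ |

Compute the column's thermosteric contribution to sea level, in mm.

44.2 mm

Layer 1 at 25 °C → α = 2.4×10⁻⁴ K⁻¹
Layer 2 at 2 °C → α = 0.66×10⁻⁴ K⁻¹
0–190 m: 2.4×10⁻⁴ × 0.64 × 190 = 0.029184 m
Layer 2: 0.66×10⁻⁴ × 320 × 0.71 = 0.0149952 m
Δh = 0.029184 + 0.0149952 = 0.0441792 m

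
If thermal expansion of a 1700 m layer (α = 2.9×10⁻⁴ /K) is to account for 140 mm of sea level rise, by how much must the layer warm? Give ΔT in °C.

0.284 °C

ΔT = Δh/(αH) = 0.14 / (2.9×10⁻⁴ × 1700) ≈ 0.2840 °C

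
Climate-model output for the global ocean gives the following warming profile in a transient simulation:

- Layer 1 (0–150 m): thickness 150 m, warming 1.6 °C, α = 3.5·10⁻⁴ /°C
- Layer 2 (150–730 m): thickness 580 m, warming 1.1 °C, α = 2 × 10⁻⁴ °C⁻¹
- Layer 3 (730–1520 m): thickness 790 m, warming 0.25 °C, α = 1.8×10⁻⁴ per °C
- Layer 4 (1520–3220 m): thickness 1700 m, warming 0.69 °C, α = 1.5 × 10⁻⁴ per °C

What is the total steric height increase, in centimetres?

42 cm

Layer 1: 3.5×10⁻⁴ × 1.6 × 150 = 0.08400 m
2×10⁻⁴ × 1.1 × 580 = 0.12760 m
730–1520 m: 0.25 × 790 × 1.8×10⁻⁴ = 0.03555 m
0.69 × 1700 × 1.5×10⁻⁴ = 0.17595 m
Δh = 0.08400 + 0.12760 + 0.03555 + 0.17595 = 0.42310 m ≈ 42 cm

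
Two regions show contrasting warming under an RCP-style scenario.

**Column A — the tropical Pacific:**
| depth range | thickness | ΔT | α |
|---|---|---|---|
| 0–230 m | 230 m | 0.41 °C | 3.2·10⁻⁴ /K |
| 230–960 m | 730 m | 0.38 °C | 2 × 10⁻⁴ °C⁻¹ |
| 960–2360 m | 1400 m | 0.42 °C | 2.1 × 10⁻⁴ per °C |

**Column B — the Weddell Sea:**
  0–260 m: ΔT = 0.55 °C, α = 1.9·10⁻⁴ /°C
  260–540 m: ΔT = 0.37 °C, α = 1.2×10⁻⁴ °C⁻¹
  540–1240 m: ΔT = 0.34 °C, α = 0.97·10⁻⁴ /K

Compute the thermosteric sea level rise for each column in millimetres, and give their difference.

A 0–230 m: 230 × 0.41 × 3.2×10⁻⁴ = 0.030176 m
A 230–960 m: 730 × 0.38 × 2×10⁻⁴ = 0.05548 m
A Layer 3: 2.1×10⁻⁴ × 0.42 × 1400 = 0.12348 m
A total: 0.209136 m
B 0–260 m: 1.9×10⁻⁴ × 260 × 0.55 = 0.02717 m
B 260–540 m: 0.37 × 280 × 1.2×10⁻⁴ = 0.012432 m
B 0.34 × 0.97×10⁻⁴ × 700 = 0.023086 m
B total: 0.062688 m
Difference: 0.209136 − 0.062688 = 0.146448 m

A: 209 mm; B: 62.7 mm; difference 146 mm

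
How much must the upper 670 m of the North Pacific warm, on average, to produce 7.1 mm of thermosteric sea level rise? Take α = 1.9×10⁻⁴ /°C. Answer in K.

0.0558 K

ΔT = Δh/(αH) = 0.0071 / (1.9×10⁻⁴ × 670) ≈ 0.05577 K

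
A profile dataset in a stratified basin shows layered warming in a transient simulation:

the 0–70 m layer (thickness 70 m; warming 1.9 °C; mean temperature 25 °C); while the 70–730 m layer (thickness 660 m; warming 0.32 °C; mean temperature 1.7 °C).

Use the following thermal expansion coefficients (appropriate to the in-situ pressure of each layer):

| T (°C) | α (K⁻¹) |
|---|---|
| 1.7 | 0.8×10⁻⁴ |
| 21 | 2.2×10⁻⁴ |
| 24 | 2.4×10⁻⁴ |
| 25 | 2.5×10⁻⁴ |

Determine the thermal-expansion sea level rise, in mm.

Δh = 50 mm

Layer 1 at 25 °C → α = 2.5×10⁻⁴ K⁻¹
Layer 2 at 1.7 °C → α = 0.8×10⁻⁴ K⁻¹
1.9 × 70 × 2.5×10⁻⁴ = 0.03325 m
Layer 2: 660 × 0.32 × 0.8×10⁻⁴ = 0.016896 m
Δh = 0.03325 + 0.016896 = 0.050146 m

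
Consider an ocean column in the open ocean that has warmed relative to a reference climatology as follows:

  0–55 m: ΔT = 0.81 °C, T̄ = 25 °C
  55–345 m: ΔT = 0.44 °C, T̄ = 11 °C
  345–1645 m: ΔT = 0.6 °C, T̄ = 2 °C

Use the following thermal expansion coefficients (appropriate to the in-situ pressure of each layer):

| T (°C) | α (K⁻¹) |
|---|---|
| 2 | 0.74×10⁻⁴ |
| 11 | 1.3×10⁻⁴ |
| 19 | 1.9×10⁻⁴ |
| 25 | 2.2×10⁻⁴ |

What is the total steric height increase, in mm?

Layer 1 at 25 °C → α = 2.2×10⁻⁴ K⁻¹
Layer 2 at 11 °C → α = 1.3×10⁻⁴ K⁻¹
Layer 3 at 2 °C → α = 0.74×10⁻⁴ K⁻¹
55 × 0.81 × 2.2×10⁻⁴ = 0.009801 m
55–345 m: 290 × 0.44 × 1.3×10⁻⁴ = 0.016588 m
345–1645 m: 1300 × 0.74×10⁻⁴ × 0.6 = 0.05772 m
Δh = 0.009801 + 0.016588 + 0.05772 = 0.084109 m

Δh = 84.1 mm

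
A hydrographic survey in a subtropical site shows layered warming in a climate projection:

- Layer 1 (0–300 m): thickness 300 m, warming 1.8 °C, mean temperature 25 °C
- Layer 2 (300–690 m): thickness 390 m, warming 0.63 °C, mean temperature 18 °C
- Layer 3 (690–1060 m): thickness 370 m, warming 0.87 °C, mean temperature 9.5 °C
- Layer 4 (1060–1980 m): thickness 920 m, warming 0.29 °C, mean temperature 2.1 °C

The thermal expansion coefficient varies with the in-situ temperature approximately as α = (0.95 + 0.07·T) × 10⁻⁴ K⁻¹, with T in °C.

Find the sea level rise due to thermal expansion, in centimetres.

Δh ≈ 28 cm

Layer 1: α = (0.95 + 0.07×25)×10⁻⁴ = 2.7×10⁻⁴ K⁻¹
Layer 2: α = (0.95 + 0.07×18)×10⁻⁴ = 2.21×10⁻⁴ K⁻¹
Layer 3: α = (0.95 + 0.07×9.5)×10⁻⁴ = 1.615×10⁻⁴ K⁻¹
Layer 4: α = (0.95 + 0.07×2.1)×10⁻⁴ = 1.097×10⁻⁴ K⁻¹
Layer 1: 1.8 × 2.7×10⁻⁴ × 300 = 0.14580 m
390 × 2.21×10⁻⁴ × 0.63 = 0.0542997 m
690–1060 m: 370 × 0.87 × 1.615×10⁻⁴ = 0.05198685 m
920 × 1.097×10⁻⁴ × 0.29 = 0.02926796 m
Δh = 0.14580 + 0.0542997 + 0.05198685 + 0.02926796 = 0.28135451 m ≈ 28 cm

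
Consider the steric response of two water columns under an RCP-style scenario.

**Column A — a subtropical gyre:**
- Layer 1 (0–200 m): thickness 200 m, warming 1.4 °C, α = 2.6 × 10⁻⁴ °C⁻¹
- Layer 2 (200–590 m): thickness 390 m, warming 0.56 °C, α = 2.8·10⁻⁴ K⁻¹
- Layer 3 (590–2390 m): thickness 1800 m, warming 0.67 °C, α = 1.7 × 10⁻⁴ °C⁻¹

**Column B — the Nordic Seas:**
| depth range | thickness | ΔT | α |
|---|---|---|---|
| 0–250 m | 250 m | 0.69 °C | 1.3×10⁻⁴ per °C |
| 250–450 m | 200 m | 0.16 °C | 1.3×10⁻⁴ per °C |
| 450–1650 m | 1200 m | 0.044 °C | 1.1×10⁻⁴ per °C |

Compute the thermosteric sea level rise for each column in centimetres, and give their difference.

A Layer 1: 200 × 2.6×10⁻⁴ × 1.4 = 0.07280 m
A 0.56 × 390 × 2.8×10⁻⁴ = 0.061152 m
A Layer 3: 0.67 × 1800 × 1.7×10⁻⁴ = 0.20502 m
A total: 0.338972 m
B 0–250 m: 1.3×10⁻⁴ × 0.69 × 250 = 0.022425 m
B 200 × 1.3×10⁻⁴ × 0.16 = 0.00416 m
B Layer 3: 1200 × 1.1×10⁻⁴ × 0.044 = 0.005808 m
B total: 0.032393 m
Difference: 0.338972 − 0.032393 = 0.306579 m

A: 34 cm; B: 3.2 cm; difference 31 cm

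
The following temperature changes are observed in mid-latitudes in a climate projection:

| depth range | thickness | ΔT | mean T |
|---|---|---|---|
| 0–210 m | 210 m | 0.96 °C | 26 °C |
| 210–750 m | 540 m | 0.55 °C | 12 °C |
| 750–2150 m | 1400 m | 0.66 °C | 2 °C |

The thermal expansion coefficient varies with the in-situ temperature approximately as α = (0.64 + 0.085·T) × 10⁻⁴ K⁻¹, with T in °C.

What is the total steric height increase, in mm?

182 mm

Layer 1: α = (0.64 + 0.085×26)×10⁻⁴ = 2.85×10⁻⁴ K⁻¹
Layer 2: α = (0.64 + 0.085×12)×10⁻⁴ = 1.66×10⁻⁴ K⁻¹
Layer 3: α = (0.64 + 0.085×2)×10⁻⁴ = 0.81×10⁻⁴ K⁻¹
210 × 2.85×10⁻⁴ × 0.96 = 0.057456 m
210–750 m: 540 × 0.55 × 1.66×10⁻⁴ = 0.049302 m
Layer 3: 0.81×10⁻⁴ × 1400 × 0.66 = 0.074844 m
Δh = 0.057456 + 0.049302 + 0.074844 = 0.181602 m ≈ 182 mm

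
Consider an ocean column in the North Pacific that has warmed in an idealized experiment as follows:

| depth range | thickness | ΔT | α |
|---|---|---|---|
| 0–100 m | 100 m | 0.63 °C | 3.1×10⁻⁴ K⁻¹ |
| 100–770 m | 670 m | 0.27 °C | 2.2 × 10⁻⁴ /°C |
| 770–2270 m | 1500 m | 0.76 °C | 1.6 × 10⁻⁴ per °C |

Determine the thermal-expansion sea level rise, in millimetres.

Δh = 242 mm

Layer 1: 0.63 × 100 × 3.1×10⁻⁴ = 0.01953 m
100–770 m: 670 × 2.2×10⁻⁴ × 0.27 = 0.039798 m
770–2270 m: 1.6×10⁻⁴ × 1500 × 0.76 = 0.18240 m
Δh = 0.01953 + 0.039798 + 0.18240 = 0.241728 m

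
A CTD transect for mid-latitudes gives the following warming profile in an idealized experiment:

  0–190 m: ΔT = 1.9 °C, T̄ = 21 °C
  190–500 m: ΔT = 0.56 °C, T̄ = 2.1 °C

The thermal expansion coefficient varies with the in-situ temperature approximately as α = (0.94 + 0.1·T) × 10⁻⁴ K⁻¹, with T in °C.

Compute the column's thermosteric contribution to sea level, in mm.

about 130 mm

Layer 1: α = (0.94 + 0.1×21)×10⁻⁴ = 3.04×10⁻⁴ K⁻¹
Layer 2: α = (0.94 + 0.1×2.1)×10⁻⁴ = 1.15×10⁻⁴ K⁻¹
1.9 × 190 × 3.04×10⁻⁴ = 0.109744 m
Layer 2: 310 × 0.56 × 1.15×10⁻⁴ = 0.019964 m
Δh = 0.109744 + 0.019964 = 0.129708 m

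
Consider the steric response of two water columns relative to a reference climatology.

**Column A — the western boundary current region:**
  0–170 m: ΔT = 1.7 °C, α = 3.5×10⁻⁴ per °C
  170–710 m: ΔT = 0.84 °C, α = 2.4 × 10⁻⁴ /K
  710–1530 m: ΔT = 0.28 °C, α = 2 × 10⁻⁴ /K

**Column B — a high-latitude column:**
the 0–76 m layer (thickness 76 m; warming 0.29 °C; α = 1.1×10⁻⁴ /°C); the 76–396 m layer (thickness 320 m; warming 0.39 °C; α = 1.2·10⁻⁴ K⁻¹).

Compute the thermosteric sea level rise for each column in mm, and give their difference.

A 3.5×10⁻⁴ × 1.7 × 170 = 0.10115 m
A Layer 2: 0.84 × 540 × 2.4×10⁻⁴ = 0.108864 m
A 820 × 2×10⁻⁴ × 0.28 = 0.04592 m
A total: 0.255934 m
B 76 × 1.1×10⁻⁴ × 0.29 = 0.0024244 m
B 1.2×10⁻⁴ × 320 × 0.39 = 0.014976 m
B total: 0.0174004 m
Difference: 0.255934 − 0.0174004 = 0.2385336 m

A: 256 mm; B: 17.4 mm; difference 239 mm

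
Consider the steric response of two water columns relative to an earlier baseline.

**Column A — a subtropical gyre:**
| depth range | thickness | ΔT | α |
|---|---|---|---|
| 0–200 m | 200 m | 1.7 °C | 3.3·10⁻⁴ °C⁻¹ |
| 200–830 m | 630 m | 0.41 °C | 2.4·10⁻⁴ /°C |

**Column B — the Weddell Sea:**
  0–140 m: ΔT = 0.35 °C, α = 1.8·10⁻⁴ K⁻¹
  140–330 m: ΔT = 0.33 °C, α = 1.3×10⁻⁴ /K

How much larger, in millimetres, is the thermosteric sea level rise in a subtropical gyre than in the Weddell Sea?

A Layer 1: 3.3×10⁻⁴ × 1.7 × 200 = 0.11220 m
A Layer 2: 2.4×10⁻⁴ × 630 × 0.41 = 0.061992 m
A total: 0.174192 m
B 0–140 m: 140 × 1.8×10⁻⁴ × 0.35 = 0.00882 m
B 140–330 m: 190 × 1.3×10⁻⁴ × 0.33 = 0.008151 m
B total: 0.016971 m
Difference: 0.174192 − 0.016971 = 0.157221 m

Δh_A − Δh_B ≈ 157 mm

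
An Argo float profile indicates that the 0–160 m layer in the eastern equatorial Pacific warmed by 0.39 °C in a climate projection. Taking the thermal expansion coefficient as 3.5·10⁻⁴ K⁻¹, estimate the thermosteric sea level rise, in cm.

Δh = αΔT·H = 3.5×10⁻⁴ × 0.39 × 160 = 0.02184 m

2.18 cm of thermosteric rise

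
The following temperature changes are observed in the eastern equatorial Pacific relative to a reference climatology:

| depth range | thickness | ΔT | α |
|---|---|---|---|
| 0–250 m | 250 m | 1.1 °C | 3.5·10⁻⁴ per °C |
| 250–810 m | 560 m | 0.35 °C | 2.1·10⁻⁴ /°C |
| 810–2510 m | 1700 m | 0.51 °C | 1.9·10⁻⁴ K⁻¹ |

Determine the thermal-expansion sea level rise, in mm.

0–250 m: 250 × 1.1 × 3.5×10⁻⁴ = 0.09625 m
Layer 2: 560 × 2.1×10⁻⁴ × 0.35 = 0.04116 m
Layer 3: 1.9×10⁻⁴ × 0.51 × 1700 = 0.16473 m
Δh = 0.09625 + 0.04116 + 0.16473 = 0.30214 m ≈ 302 mm

Δh ≈ 302 mm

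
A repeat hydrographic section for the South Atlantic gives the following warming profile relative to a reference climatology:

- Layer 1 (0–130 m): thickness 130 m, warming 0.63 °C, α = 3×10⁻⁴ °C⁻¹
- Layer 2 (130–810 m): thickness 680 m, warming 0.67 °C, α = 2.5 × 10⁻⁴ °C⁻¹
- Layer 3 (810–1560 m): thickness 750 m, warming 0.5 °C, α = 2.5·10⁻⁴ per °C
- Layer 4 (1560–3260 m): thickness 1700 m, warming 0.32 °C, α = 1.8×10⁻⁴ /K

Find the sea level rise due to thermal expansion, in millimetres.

Δh = 330 mm

Layer 1: 3×10⁻⁴ × 0.63 × 130 = 0.02457 m
2.5×10⁻⁴ × 0.67 × 680 = 0.11390 m
810–1560 m: 750 × 0.5 × 2.5×10⁻⁴ = 0.09375 m
Layer 4: 1.8×10⁻⁴ × 0.32 × 1700 = 0.09792 m
Δh = 0.02457 + 0.11390 + 0.09375 + 0.09792 = 0.33014 m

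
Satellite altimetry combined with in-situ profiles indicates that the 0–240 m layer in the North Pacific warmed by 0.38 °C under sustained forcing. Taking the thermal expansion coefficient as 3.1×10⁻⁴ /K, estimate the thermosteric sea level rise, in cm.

Δh = αΔT·H = 3.1×10⁻⁴ × 0.38 × 240 = 0.028272 m

about 2.8 cm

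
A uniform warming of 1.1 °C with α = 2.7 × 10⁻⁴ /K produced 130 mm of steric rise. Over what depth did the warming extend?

H = Δh/(αΔT) = 0.13 / (2.7×10⁻⁴ × 1.1) ≈ 437.7 m

H ≈ 438 m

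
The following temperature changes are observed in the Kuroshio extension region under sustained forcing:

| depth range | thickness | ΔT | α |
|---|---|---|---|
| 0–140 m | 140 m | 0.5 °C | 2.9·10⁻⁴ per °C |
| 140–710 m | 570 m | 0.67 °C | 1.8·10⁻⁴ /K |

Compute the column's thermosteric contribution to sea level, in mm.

Δh ≈ 89.0 mm

0–140 m: 2.9×10⁻⁴ × 140 × 0.5 = 0.02030 m
140–710 m: 0.67 × 570 × 1.8×10⁻⁴ = 0.068742 m
Δh = 0.02030 + 0.068742 = 0.089042 m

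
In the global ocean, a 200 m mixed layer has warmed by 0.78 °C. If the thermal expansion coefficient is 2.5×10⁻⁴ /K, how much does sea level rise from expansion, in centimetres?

3.90 cm of thermosteric rise

Δh = αΔT·H = 2.5×10⁻⁴ × 0.78 × 200 = 0.03900 m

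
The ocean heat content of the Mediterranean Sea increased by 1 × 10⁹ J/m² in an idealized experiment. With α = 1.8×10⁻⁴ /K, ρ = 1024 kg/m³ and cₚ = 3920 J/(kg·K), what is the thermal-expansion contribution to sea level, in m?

Δh ≈ 0.0448 m

Δh = αQ/(ρcₚ) = 1.8×10⁻⁴ × 1×10⁹ / (1024 × 3920) ≈ 0.044842 m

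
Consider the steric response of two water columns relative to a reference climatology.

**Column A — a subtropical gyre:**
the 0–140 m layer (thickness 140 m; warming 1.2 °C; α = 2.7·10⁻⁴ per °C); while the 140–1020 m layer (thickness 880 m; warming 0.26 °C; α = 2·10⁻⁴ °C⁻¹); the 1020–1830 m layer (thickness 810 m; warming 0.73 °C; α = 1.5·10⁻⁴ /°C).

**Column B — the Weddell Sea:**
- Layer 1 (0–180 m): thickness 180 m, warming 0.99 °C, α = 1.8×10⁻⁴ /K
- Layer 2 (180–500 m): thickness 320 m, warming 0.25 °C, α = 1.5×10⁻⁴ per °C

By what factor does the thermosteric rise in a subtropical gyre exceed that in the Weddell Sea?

A Layer 1: 2.7×10⁻⁴ × 140 × 1.2 = 0.04536 m
A 140–1020 m: 0.26 × 2×10⁻⁴ × 880 = 0.04576 m
A 1020–1830 m: 1.5×10⁻⁴ × 0.73 × 810 = 0.088695 m
A total: 0.179815 m
B Layer 1: 1.8×10⁻⁴ × 180 × 0.99 = 0.032076 m
B Layer 2: 0.25 × 1.5×10⁻⁴ × 320 = 0.01200 m
B total: 0.044076 m
Ratio: 0.179815 / 0.044076 ≈ 4.080

a factor of 4.1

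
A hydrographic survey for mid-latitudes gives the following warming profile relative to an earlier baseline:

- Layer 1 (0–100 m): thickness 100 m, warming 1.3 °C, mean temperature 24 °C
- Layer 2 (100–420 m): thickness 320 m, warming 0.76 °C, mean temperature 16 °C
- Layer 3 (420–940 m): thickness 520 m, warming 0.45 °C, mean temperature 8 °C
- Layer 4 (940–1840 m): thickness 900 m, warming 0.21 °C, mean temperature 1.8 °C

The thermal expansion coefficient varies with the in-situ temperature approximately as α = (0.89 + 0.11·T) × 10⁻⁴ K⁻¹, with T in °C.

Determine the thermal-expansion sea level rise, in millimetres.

Layer 1: α = (0.89 + 0.11×24)×10⁻⁴ = 3.53×10⁻⁴ K⁻¹
Layer 2: α = (0.89 + 0.11×16)×10⁻⁴ = 2.65×10⁻⁴ K⁻¹
Layer 3: α = (0.89 + 0.11×8)×10⁻⁴ = 1.77×10⁻⁴ K⁻¹
Layer 4: α = (0.89 + 0.11×1.8)×10⁻⁴ = 1.088×10⁻⁴ K⁻¹
Layer 1: 3.53×10⁻⁴ × 100 × 1.3 = 0.04589 m
Layer 2: 320 × 0.76 × 2.65×10⁻⁴ = 0.064448 m
420–940 m: 1.77×10⁻⁴ × 520 × 0.45 = 0.041418 m
940–1840 m: 900 × 1.088×10⁻⁴ × 0.21 = 0.0205632 m
Δh = 0.04589 + 0.064448 + 0.041418 + 0.0205632 = 0.1723192 m

about 170 mm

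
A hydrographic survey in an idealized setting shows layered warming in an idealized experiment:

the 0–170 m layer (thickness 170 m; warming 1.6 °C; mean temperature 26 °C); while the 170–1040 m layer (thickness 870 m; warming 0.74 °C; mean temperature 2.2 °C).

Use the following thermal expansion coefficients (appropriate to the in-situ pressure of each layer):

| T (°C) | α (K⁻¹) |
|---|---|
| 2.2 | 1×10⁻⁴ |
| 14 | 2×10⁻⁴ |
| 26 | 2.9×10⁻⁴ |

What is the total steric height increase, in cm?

Layer 1 at 26 °C → α = 2.9×10⁻⁴ K⁻¹
Layer 2 at 2.2 °C → α = 1×10⁻⁴ K⁻¹
0–170 m: 2.9×10⁻⁴ × 170 × 1.6 = 0.07888 m
Layer 2: 0.74 × 870 × 1×10⁻⁴ = 0.06438 m
Δh = 0.07888 + 0.06438 = 0.14326 m

14.3 cm of thermosteric rise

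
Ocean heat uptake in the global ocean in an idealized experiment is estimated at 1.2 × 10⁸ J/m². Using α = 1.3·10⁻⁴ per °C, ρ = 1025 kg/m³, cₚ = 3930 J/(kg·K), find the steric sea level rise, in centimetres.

Δh = 0.387 cm

Δh = αQ/(ρcₚ) = 1.3×10⁻⁴ × 1.2×10⁸ / (1025 × 3930) ≈ 0.0038726 m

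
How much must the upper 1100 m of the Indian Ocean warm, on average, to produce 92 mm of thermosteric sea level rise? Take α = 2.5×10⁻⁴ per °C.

ΔT = Δh/(αH) = 0.092 / (2.5×10⁻⁴ × 1100) ≈ 0.3345 K

about 0.335 K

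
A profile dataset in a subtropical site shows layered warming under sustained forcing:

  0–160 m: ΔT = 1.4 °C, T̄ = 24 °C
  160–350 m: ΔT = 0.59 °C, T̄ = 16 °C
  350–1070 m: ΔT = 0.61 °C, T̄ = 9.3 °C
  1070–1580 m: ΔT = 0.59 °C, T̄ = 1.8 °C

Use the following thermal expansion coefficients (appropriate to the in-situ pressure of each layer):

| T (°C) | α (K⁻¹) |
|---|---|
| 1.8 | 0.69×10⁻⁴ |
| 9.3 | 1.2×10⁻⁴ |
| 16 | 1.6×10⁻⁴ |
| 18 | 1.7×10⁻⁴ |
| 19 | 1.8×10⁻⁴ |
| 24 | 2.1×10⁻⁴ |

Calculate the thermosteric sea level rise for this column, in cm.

Layer 1 at 24 °C → α = 2.1×10⁻⁴ K⁻¹
Layer 2 at 16 °C → α = 1.6×10⁻⁴ K⁻¹
Layer 3 at 9.3 °C → α = 1.2×10⁻⁴ K⁻¹
Layer 4 at 1.8 °C → α = 0.69×10⁻⁴ K⁻¹
2.1×10⁻⁴ × 160 × 1.4 = 0.04704 m
190 × 1.6×10⁻⁴ × 0.59 = 0.017936 m
350–1070 m: 1.2×10⁻⁴ × 720 × 0.61 = 0.052704 m
Layer 4: 510 × 0.59 × 0.69×10⁻⁴ = 0.0207621 m
Δh = 0.04704 + 0.017936 + 0.052704 + 0.0207621 = 0.1384421 m

Δh ≈ 14 cm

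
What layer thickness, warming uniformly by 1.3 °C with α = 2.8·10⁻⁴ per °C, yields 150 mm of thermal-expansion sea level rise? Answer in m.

H = Δh/(αΔT) = 0.15 / (2.8×10⁻⁴ × 1.3) ≈ 412.1 m

about 412 m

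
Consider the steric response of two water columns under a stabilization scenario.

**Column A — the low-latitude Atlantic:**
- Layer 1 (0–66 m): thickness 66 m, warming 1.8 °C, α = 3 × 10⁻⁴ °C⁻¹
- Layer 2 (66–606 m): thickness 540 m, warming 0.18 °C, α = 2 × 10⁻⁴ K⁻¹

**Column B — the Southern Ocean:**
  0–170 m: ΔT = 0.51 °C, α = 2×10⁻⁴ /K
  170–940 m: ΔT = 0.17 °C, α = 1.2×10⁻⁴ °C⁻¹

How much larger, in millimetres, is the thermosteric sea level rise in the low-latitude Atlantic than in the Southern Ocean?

22.0 mm

A Layer 1: 1.8 × 66 × 3×10⁻⁴ = 0.03564 m
A 0.18 × 2×10⁻⁴ × 540 = 0.01944 m
A total: 0.05508 m
B 2×10⁻⁴ × 170 × 0.51 = 0.01734 m
B 170–940 m: 1.2×10⁻⁴ × 0.17 × 770 = 0.015708 m
B total: 0.033048 m
Difference: 0.05508 − 0.033048 = 0.022032 m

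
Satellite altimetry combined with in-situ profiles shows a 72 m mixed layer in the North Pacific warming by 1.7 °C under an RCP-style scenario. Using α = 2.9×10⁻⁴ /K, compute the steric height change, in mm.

35.5 mm

Δh = αΔT·H = 2.9×10⁻⁴ × 1.7 × 72 = 0.035496 m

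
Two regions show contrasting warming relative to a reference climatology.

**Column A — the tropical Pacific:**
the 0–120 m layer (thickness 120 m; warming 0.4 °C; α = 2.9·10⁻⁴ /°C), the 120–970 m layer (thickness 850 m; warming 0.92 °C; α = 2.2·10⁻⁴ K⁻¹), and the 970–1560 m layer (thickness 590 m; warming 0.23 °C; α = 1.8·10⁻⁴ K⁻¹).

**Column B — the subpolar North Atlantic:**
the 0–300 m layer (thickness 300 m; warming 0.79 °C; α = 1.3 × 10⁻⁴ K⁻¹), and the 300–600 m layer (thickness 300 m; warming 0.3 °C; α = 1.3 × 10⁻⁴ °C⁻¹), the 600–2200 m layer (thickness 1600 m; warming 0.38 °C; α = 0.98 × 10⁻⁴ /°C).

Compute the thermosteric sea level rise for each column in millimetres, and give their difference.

Δh_A ≈ 210 mm, Δh_B ≈ 100 mm; difference ≈ 110 mm

A 0–120 m: 120 × 2.9×10⁻⁴ × 0.4 = 0.01392 m
A Layer 2: 850 × 2.2×10⁻⁴ × 0.92 = 0.17204 m
A 970–1560 m: 1.8×10⁻⁴ × 590 × 0.23 = 0.024426 m
A total: 0.210386 m
B 300 × 1.3×10⁻⁴ × 0.79 = 0.03081 m
B 0.3 × 1.3×10⁻⁴ × 300 = 0.01170 m
B Layer 3: 0.98×10⁻⁴ × 0.38 × 1600 = 0.059584 m
B total: 0.102094 m
Difference: 0.210386 − 0.102094 = 0.108292 m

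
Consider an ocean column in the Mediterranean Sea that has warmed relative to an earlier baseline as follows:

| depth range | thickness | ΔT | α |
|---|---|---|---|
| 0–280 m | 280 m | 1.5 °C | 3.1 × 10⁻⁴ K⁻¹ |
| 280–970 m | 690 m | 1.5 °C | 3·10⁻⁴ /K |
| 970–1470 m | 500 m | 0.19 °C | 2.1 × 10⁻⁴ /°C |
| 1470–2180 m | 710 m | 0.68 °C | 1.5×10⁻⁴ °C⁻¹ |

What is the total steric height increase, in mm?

3.1×10⁻⁴ × 280 × 1.5 = 0.13020 m
280–970 m: 690 × 1.5 × 3×10⁻⁴ = 0.31050 m
970–1470 m: 2.1×10⁻⁴ × 0.19 × 500 = 0.01995 m
1470–2180 m: 710 × 0.68 × 1.5×10⁻⁴ = 0.07242 m
Δh = 0.13020 + 0.31050 + 0.01995 + 0.07242 = 0.53307 m

about 530 mm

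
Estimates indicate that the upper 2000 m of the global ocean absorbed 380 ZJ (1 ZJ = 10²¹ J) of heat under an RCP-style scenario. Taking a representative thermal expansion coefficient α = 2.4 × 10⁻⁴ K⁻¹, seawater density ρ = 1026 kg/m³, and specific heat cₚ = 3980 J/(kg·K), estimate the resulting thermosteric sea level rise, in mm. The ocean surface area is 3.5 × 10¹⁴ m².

about 63.8 mm

Per unit area: Q = 380×10²¹ / (3.5×10¹⁴) ≈ 1.086×10⁹ J/m²
Δh = αQ/(ρcₚ) = 2.4×10⁻⁴ × 1.086×10⁹ / (1026 × 3980) ≈ 0.063828 m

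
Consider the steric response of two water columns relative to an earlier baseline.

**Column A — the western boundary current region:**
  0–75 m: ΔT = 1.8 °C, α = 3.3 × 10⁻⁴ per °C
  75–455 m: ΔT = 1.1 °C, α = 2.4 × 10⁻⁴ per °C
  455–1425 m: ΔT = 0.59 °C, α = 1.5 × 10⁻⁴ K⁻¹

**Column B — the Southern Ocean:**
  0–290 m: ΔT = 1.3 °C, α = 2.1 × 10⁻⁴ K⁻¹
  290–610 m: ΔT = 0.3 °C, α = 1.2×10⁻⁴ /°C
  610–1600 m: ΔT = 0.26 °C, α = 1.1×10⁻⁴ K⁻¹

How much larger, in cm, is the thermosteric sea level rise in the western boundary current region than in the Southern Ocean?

A Layer 1: 1.8 × 75 × 3.3×10⁻⁴ = 0.04455 m
A Layer 2: 380 × 2.4×10⁻⁴ × 1.1 = 0.10032 m
A 970 × 1.5×10⁻⁴ × 0.59 = 0.085845 m
A total: 0.230715 m
B 0–290 m: 2.1×10⁻⁴ × 1.3 × 290 = 0.07917 m
B 290–610 m: 0.3 × 1.2×10⁻⁴ × 320 = 0.01152 m
B 0.26 × 1.1×10⁻⁴ × 990 = 0.028314 m
B total: 0.119004 m
Difference: 0.230715 − 0.119004 = 0.111711 m

11 cm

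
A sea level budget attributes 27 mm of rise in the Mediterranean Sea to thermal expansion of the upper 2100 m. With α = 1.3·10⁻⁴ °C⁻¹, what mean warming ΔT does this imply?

ΔT = Δh/(αH) = 0.027 / (1.3×10⁻⁴ × 2100) ≈ 0.09890 °C

0.099 °C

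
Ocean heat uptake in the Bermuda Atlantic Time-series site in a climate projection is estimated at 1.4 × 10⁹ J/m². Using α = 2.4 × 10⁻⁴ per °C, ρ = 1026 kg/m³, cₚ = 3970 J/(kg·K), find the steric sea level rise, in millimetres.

Δh = αQ/(ρcₚ) = 2.4×10⁻⁴ × 1.4×10⁹ / (1026 × 3970) ≈ 0.08249 m

Δh = 82 mm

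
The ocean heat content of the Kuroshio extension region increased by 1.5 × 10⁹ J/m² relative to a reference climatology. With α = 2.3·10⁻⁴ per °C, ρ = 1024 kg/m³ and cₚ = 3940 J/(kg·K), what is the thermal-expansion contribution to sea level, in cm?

Δh = 8.55 cm

Δh = αQ/(ρcₚ) = 2.3×10⁻⁴ × 1.5×10⁹ / (1024 × 3940) ≈ 0.085511 m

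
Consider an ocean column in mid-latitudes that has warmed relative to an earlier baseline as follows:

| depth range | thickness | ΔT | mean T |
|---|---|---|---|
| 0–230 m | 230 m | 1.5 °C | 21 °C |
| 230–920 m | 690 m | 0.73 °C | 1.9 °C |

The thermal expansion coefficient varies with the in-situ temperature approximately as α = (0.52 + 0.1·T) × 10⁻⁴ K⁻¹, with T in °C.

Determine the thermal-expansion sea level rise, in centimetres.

Layer 1: α = (0.52 + 0.1×21)×10⁻⁴ = 2.62×10⁻⁴ K⁻¹
Layer 2: α = (0.52 + 0.1×1.9)×10⁻⁴ = 0.71×10⁻⁴ K⁻¹
Layer 1: 230 × 1.5 × 2.62×10⁻⁴ = 0.09039 m
690 × 0.71×10⁻⁴ × 0.73 = 0.0357627 m
Δh = 0.09039 + 0.0357627 = 0.1261527 m

Δh = 12.6 cm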